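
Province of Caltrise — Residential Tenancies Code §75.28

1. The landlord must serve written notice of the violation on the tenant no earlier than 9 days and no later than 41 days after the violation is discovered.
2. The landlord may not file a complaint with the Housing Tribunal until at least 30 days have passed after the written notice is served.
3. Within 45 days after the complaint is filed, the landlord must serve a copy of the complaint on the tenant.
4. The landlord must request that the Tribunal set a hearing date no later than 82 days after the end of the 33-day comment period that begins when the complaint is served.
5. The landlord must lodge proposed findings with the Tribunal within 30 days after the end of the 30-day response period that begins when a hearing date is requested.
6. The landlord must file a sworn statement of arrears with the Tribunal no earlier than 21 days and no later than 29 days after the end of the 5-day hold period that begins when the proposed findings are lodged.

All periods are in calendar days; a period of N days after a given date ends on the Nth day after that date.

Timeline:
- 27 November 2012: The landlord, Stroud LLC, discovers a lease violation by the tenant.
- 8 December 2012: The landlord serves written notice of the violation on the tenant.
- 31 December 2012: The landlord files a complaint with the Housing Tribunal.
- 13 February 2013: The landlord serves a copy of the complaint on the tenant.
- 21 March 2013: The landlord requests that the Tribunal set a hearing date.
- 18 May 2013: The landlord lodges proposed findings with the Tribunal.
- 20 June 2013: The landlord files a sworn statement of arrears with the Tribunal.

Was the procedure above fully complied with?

No

(1) the permitted window runs from 27 November 2012 + 9 = 6 December 2012 to 27 November 2012 + 41 = 7 January 2013; done 8 December 2012 — within the window.
(2) permitted from 8 December 2012 + 30 days = 7 January 2013 onward; done 31 December 2012 — 7 days too early.
The procedure was therefore not followed at step 2.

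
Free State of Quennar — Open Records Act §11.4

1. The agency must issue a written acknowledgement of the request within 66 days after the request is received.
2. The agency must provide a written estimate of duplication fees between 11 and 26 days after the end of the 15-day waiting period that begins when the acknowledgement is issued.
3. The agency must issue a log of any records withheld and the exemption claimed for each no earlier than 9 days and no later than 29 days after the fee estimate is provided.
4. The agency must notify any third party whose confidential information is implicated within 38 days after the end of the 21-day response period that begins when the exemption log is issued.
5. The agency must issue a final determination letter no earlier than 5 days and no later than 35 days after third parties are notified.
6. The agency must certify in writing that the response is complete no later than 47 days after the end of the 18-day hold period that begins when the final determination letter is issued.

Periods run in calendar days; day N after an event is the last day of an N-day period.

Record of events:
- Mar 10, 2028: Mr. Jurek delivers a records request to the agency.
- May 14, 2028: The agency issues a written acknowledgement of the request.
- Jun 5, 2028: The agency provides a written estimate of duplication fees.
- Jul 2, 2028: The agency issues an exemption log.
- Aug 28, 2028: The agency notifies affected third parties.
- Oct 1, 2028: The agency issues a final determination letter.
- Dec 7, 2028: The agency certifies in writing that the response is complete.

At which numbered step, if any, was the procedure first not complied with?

Step 2

Step 1: 66 days after Mar 10, 2028 (when the request is received) is May 15, 2028; completed May 14, 2028, before the deadline.
Step 2: the window is 11–26 days after May 29, 2028 (end of the 15-day waiting period, which began when the acknowledgement is issued on May 14, 2028), so Jun 9, 2028 through Jun 24, 2028; Jun 5, 2028 is 4 days too early.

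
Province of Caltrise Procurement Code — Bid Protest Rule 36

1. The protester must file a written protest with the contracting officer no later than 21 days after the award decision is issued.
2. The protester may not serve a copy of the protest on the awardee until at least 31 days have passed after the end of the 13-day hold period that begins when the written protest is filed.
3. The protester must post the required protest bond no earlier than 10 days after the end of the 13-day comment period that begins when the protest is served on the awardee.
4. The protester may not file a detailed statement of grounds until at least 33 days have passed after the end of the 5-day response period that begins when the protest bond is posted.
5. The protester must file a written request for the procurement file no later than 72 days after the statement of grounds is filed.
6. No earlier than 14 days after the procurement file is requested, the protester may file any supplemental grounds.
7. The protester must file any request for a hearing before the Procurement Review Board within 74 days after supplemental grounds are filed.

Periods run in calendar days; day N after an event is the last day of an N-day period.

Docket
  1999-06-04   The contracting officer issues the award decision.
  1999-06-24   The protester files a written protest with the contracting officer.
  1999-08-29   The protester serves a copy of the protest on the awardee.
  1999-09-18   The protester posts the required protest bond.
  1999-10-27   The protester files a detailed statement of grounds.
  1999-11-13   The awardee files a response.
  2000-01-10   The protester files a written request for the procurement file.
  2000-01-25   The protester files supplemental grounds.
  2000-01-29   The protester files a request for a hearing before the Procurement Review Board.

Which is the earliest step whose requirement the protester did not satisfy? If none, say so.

Step 3

Step 1 — counting 21 days from 1999-06-04 (when the award decision is issued) gives a deadline of 1999-06-25; done 1999-06-24 — timely.
Step 2 — must wait 31 days from 1999-07-07 (end of the 13-day hold period, which began when the written protest is filed on 1999-06-24), so not before 1999-08-07; done 1999-08-29, after the minimum wait.
Step 3 — must wait 10 days from 1999-09-11 (end of the 13-day comment period, which began when the protest is served on the awardee on 1999-08-29), so not before 1999-09-21; done 1999-09-18 — 3 days too early.
The procedure was therefore not followed at step 3.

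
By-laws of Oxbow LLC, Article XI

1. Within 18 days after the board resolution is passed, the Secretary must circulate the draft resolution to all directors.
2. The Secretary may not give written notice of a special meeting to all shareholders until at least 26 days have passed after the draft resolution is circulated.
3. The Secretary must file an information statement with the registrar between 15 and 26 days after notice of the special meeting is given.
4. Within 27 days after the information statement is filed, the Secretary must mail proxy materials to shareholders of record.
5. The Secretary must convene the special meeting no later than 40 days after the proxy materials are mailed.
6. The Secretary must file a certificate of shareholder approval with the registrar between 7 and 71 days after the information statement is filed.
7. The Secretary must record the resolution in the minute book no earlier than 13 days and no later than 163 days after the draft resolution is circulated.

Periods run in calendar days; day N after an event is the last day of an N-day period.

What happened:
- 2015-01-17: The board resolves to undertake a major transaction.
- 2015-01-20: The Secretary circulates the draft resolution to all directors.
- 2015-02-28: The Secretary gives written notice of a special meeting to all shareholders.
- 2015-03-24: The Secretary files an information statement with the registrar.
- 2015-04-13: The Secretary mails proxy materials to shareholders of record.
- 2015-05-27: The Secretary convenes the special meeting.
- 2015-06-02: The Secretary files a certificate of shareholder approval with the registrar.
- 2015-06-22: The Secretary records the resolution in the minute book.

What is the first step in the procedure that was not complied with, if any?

Step 1 — counting 18 days from 2015-01-17 (when the board resolution is passed) gives a deadline of 2015-02-04; 2015-01-20 is within that limit.
Step 2 — must wait 26 days from 2015-01-20 (when the draft resolution is circulated), so not before 2015-02-15; done 2015-02-28, after the minimum wait.
Step 3 — 15 and 26 days from 2015-02-28 (when notice of the special meeting is given) are 2015-03-15 and 2015-03-26 respectively; done 2015-03-24, which is between those dates.
Step 4 — counting 27 days from 2015-03-24 (when the information statement is filed) gives a deadline of 2015-04-20; 2015-04-13 is within that limit.
Step 5 — counting 40 days from 2015-04-13 (when the proxy materials are mailed) gives a deadline of 2015-05-23; not done until 2015-05-27, 4 days after the deadline.

Step 5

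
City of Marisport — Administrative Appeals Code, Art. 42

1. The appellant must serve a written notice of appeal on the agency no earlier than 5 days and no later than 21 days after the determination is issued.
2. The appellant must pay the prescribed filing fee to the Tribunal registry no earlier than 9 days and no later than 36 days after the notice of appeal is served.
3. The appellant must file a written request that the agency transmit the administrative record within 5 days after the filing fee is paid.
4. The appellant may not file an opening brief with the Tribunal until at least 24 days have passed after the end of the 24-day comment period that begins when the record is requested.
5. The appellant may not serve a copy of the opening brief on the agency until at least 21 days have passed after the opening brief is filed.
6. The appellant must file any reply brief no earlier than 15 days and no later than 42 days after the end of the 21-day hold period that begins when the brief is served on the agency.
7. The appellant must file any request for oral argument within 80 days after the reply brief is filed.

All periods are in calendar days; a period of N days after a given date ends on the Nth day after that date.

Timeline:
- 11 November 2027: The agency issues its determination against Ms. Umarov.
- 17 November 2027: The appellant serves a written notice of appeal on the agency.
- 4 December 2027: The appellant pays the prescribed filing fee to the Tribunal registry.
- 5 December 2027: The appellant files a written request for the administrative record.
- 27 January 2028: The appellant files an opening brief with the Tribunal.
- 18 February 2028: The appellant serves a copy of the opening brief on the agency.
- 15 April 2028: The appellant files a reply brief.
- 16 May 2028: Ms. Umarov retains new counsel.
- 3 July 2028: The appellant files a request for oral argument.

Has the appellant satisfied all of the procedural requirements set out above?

Yes

(1) the permitted window runs from 11 November 2027 + 5 = 16 November 2027 to 11 November 2027 + 21 = 2 December 2027; 17 November 2027 falls inside that range.
(2) the permitted window runs from 17 November 2027 + 9 = 26 November 2027 to 17 November 2027 + 36 = 23 December 2027; done 4 December 2027, which is between those dates.
(3) due by 4 December 2027 + 5 days = 9 December 2027; completed 5 December 2027, before the deadline.
(4) permitted from 29 December 2027 + 24 days = 22 January 2028 onward; done 27 January 2028 — permitted.
(5) permitted from 27 January 2028 + 21 days = 17 February 2028 onward; 18 February 2028 is on or after that date.
(6) the permitted window runs from 10 March 2028 + 15 = 25 March 2028 to 10 March 2028 + 42 = 21 April 2028; done 15 April 2028 — within the window.
(7) due by 15 April 2028 + 80 days = 4 July 2028; completed 3 July 2028, before the deadline.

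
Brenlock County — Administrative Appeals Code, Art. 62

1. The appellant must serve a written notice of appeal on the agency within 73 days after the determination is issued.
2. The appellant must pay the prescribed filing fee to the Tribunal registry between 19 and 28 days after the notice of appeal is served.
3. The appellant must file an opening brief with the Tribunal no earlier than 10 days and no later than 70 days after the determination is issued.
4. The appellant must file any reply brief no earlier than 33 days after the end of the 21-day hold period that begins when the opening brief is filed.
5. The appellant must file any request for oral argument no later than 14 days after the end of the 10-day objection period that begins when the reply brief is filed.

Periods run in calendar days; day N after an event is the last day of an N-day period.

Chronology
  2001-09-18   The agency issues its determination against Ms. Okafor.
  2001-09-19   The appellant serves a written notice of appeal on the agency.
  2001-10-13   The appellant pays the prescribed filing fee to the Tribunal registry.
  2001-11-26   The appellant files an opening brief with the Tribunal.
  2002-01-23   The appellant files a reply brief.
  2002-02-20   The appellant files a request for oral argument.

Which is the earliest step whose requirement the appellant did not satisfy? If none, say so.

(1) due by 2001-09-18 + 73 days = 2001-11-30; done 2001-09-19 — timely.
(2) the permitted window runs from 2001-09-19 + 19 = 2001-10-08 to 2001-09-19 + 28 = 2001-10-17; 2001-10-13 falls inside that range.
(3) the permitted window runs from 2001-09-18 + 10 = 2001-09-28 to 2001-09-18 + 70 = 2001-11-27; 2001-11-26 falls inside that range.
(4) permitted from 2001-12-17 + 33 days = 2002-01-19 onward; 2002-01-23 is on or after that date.
(5) due by 2002-02-02 + 14 days = 2002-02-16; 2002-02-20 misses that deadline by 4 days.

Step 5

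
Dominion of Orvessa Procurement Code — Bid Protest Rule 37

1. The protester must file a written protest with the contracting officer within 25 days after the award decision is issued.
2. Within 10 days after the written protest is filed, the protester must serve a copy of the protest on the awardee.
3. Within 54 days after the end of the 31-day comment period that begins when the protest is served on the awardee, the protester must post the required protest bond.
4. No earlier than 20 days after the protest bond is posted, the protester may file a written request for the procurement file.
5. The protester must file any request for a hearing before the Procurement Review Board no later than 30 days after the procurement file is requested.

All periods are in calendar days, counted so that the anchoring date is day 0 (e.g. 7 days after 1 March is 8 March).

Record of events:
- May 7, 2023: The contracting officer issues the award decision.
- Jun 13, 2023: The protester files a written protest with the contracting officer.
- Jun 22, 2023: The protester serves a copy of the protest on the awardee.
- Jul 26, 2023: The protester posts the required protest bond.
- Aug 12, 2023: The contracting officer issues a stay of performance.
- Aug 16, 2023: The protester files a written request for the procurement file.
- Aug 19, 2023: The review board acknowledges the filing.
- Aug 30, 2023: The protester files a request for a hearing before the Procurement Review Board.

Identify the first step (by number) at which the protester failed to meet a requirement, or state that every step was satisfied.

Step 1

Step 1 — counting 25 days from May 7, 2023 (when the award decision is issued) gives a deadline of Jun 1, 2023; Jun 13, 2023 misses that deadline by 12 days.
The analysis stops there.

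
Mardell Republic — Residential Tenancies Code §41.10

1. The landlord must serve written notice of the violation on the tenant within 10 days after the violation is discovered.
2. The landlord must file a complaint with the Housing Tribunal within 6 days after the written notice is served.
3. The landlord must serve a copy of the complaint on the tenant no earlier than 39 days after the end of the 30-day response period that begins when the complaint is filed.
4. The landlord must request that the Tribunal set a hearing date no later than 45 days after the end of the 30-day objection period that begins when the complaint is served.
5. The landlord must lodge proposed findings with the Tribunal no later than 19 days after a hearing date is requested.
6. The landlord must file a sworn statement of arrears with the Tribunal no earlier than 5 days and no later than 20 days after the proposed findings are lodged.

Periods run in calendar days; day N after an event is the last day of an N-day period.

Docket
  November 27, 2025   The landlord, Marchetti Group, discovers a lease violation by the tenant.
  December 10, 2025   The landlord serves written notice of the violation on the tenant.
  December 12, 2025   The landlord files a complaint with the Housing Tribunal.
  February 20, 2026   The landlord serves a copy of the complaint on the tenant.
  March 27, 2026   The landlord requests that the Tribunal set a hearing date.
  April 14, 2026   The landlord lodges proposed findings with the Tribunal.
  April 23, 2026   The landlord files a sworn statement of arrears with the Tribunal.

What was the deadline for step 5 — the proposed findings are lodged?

April 15, 2026

Step 5 runs from March 27, 2026, when a hearing date is requested. 19 days after March 27, 2026 is April 15, 2026.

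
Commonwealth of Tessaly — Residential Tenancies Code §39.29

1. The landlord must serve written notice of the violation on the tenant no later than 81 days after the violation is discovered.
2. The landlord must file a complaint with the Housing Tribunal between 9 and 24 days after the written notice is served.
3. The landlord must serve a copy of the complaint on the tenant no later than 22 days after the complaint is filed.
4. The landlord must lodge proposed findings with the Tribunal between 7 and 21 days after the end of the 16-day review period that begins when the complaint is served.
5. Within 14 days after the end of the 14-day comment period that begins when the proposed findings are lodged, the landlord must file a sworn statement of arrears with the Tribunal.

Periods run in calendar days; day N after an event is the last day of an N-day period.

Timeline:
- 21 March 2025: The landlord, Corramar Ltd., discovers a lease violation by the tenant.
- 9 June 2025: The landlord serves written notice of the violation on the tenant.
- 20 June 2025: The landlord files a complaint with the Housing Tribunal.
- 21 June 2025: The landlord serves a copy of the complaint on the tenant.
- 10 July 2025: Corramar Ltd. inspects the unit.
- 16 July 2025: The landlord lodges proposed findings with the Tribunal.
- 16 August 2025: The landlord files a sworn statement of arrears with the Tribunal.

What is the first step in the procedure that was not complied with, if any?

(1) due by 21 March 2025 + 81 days = 10 June 2025; completed 9 June 2025, before the deadline.
(2) the permitted window runs from 9 June 2025 + 9 = 18 June 2025 to 9 June 2025 + 24 = 3 July 2025; done 20 June 2025 — within the window.
(3) due by 20 June 2025 + 22 days = 12 July 2025; 21 June 2025 is within that limit.
(4) the permitted window runs from 7 July 2025 + 7 = 14 July 2025 to 7 July 2025 + 21 = 28 July 2025; done 16 July 2025, which is between those dates.
(5) due by 30 July 2025 + 14 days = 13 August 2025; done 16 August 2025 — 3 days late.
No need to go further; step 5 was not satisfied.

Step 5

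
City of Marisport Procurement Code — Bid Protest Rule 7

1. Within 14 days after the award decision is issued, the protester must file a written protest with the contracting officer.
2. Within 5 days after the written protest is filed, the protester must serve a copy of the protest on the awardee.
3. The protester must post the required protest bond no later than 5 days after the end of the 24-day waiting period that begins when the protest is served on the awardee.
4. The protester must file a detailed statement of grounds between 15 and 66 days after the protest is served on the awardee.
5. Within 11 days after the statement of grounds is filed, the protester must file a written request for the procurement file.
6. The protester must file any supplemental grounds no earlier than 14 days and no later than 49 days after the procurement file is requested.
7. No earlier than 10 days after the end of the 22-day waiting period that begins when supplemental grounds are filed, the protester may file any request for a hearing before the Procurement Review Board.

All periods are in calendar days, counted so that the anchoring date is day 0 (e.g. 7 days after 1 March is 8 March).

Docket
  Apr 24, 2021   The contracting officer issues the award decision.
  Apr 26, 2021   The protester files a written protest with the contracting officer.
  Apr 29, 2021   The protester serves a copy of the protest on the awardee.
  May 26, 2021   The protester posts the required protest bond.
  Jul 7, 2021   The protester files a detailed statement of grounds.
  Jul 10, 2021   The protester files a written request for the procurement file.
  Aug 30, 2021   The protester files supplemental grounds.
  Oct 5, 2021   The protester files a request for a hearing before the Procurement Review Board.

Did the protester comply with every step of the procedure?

No

Step 1: 14 days after Apr 24, 2021 (when the award decision is issued) is May 8, 2021; Apr 26, 2021 is within that limit.
Step 2: 5 days after Apr 26, 2021 (when the written protest is filed) is May 1, 2021; done Apr 29, 2021 — timely.
Step 3: 5 days after May 23, 2021 (end of the 24-day waiting period, which began when the protest is served on the awardee on Apr 29, 2021) is May 28, 2021; done May 26, 2021 — timely.
Step 4: the window is 15–66 days after Apr 29, 2021 (when the protest is served on the awardee), so May 14, 2021 through Jul 4, 2021; done Jul 7, 2021 — 3 days after the window closed.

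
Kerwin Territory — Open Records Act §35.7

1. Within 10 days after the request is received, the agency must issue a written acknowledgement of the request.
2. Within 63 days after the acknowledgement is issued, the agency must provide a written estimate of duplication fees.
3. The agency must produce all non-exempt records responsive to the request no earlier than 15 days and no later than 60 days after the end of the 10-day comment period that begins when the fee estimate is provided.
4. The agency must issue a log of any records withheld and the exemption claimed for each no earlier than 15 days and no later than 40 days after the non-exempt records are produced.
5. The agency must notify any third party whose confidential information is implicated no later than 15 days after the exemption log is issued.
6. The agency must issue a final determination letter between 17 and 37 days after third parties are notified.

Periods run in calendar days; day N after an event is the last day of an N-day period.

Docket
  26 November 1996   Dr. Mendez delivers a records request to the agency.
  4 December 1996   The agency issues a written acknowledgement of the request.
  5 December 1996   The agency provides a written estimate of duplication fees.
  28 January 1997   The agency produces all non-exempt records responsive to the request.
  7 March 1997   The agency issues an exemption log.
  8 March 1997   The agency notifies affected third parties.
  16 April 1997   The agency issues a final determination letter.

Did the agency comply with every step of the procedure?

Step 1: 10 days after 26 November 1996 (when the request is received) is 6 December 1996; done 4 December 1996 — timely.
Step 2: 63 days after 4 December 1996 (when the acknowledgement is issued) is 5 February 1997; 5 December 1996 is within that limit.
Step 3: the window is 15–60 days after 15 December 1996 (end of the 10-day comment period, which began when the fee estimate is provided on 5 December 1996), so 30 December 1996 through 13 February 1997; done 28 January 1997, which is between those dates.
Step 4: the window is 15–40 days after 28 January 1997 (when the non-exempt records are produced), so 12 February 1997 through 9 March 1997; done 7 March 1997 — within the window.
Step 5: 15 days after 7 March 1997 (when the exemption log is issued) is 22 March 1997; completed 8 March 1997, before the deadline.
Step 6: the window is 17–37 days after 8 March 1997 (when third parties are notified), so 25 March 1997 through 14 April 1997; done 16 April 1997 — 2 days after the window closed.

No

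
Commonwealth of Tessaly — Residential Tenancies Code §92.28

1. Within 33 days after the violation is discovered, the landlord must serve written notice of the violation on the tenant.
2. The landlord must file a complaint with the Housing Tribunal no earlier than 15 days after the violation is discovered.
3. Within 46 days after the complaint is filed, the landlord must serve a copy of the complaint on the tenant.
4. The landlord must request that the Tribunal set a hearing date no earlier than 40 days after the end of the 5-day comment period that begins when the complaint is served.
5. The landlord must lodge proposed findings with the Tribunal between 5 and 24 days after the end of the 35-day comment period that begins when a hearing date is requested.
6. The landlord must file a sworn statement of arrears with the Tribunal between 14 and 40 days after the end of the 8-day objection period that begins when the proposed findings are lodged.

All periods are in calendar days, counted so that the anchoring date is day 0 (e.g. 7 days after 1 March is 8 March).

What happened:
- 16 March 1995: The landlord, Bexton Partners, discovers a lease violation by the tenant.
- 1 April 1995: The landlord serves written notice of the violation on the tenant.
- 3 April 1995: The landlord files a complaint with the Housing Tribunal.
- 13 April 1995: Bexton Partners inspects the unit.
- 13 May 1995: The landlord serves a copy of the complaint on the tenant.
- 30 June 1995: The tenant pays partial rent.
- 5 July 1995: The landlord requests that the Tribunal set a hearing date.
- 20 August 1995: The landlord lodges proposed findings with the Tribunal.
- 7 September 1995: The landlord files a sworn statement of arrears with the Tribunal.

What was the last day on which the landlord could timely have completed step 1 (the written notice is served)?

18 April 1995

Step 1 runs from 16 March 1995, when the violation is discovered. 33 days after 16 March 1995 is 18 April 1995.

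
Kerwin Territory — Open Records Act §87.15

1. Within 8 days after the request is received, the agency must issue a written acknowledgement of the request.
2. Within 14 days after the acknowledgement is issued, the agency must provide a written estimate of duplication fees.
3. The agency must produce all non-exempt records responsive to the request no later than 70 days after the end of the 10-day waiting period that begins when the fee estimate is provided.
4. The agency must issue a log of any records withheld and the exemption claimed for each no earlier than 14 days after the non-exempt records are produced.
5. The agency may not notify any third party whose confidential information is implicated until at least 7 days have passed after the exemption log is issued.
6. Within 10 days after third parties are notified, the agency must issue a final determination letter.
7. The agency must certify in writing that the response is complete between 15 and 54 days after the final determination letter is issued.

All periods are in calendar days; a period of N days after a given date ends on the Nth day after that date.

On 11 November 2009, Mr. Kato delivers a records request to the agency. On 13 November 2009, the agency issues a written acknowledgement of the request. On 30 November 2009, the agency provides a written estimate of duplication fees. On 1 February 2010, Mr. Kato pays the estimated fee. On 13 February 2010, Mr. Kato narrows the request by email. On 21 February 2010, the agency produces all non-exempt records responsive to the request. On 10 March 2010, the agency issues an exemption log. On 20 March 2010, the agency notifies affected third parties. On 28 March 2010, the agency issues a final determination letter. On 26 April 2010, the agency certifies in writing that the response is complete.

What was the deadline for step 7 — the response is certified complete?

Step 7 runs from 28 March 2010, when the final determination letter is issued. The window is 15–54 days after 28 March 2010; it closes on 21 May 2010.

21 May 2010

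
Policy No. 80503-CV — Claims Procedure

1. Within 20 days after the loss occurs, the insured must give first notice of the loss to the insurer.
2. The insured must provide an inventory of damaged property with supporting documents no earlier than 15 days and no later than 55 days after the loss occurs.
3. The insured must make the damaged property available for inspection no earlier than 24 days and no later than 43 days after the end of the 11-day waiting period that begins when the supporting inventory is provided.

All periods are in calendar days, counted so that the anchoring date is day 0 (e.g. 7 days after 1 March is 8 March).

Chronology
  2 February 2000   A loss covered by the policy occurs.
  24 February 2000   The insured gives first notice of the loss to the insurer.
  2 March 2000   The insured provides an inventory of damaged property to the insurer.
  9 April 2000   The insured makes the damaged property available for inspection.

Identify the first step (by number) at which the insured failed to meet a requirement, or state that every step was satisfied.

Step 1

Step 1 — counting 20 days from 2 February 2000 (when the loss occurs) gives a deadline of 22 February 2000; 24 February 2000 misses that deadline by 2 days.
The procedure was therefore not followed at step 1.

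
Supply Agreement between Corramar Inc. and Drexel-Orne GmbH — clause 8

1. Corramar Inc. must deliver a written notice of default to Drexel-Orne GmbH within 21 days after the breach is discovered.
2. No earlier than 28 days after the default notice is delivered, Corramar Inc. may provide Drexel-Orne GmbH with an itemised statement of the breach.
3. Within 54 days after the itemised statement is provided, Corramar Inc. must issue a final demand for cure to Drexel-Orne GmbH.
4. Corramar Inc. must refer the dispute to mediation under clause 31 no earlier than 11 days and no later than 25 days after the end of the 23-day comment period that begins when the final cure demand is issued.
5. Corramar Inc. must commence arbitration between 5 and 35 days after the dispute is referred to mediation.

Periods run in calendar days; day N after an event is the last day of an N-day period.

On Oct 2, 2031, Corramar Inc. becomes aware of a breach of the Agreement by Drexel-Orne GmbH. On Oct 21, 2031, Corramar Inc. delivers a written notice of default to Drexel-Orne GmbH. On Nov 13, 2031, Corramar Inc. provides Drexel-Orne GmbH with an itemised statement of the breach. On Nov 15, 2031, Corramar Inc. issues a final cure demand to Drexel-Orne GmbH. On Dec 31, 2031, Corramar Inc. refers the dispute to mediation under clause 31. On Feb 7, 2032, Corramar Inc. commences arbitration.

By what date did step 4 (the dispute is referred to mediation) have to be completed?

The final cure demand is issued on Nov 15, 2031; the 23-day comment period therefore ends Dec 8, 2031, and step 4 runs from that date. The window is 11–25 days after Dec 8, 2031; it closes on Jan 2, 2032.

Jan 2, 2032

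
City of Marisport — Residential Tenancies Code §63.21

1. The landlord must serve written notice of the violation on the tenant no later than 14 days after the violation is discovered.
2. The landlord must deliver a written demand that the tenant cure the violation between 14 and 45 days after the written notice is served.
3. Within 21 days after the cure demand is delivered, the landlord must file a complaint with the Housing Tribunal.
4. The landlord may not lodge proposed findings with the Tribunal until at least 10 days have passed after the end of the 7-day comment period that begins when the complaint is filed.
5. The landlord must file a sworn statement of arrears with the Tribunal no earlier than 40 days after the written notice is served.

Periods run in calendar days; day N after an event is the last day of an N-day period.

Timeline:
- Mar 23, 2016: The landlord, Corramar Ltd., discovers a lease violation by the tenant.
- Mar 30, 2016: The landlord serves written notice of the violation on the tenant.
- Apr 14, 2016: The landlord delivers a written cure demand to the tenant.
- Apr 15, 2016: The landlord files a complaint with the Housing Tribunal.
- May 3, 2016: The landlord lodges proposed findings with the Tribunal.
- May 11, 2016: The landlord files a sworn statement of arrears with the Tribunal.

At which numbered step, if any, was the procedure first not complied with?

Step 1: 14 days after Mar 23, 2016 (when the violation is discovered) is Apr 6, 2016; done Mar 30, 2016 — timely.
Step 2: the window is 14–45 days after Mar 30, 2016 (when the written notice is served), so Apr 13, 2016 through May 14, 2016; Apr 14, 2016 falls inside that range.
Step 3: 21 days after Apr 14, 2016 (when the cure demand is delivered) is May 5, 2016; completed Apr 15, 2016, before the deadline.
Step 4: the earliest permitted date is 10 days after Apr 22, 2016 (end of the 7-day comment period, which began when the complaint is filed on Apr 15, 2016), i.e. May 2, 2016; May 3, 2016 is on or after that date.
Step 5: the earliest permitted date is 40 days after Mar 30, 2016 (when the written notice is served), i.e. May 9, 2016; done May 11, 2016 — permitted.

None — every step was satisfied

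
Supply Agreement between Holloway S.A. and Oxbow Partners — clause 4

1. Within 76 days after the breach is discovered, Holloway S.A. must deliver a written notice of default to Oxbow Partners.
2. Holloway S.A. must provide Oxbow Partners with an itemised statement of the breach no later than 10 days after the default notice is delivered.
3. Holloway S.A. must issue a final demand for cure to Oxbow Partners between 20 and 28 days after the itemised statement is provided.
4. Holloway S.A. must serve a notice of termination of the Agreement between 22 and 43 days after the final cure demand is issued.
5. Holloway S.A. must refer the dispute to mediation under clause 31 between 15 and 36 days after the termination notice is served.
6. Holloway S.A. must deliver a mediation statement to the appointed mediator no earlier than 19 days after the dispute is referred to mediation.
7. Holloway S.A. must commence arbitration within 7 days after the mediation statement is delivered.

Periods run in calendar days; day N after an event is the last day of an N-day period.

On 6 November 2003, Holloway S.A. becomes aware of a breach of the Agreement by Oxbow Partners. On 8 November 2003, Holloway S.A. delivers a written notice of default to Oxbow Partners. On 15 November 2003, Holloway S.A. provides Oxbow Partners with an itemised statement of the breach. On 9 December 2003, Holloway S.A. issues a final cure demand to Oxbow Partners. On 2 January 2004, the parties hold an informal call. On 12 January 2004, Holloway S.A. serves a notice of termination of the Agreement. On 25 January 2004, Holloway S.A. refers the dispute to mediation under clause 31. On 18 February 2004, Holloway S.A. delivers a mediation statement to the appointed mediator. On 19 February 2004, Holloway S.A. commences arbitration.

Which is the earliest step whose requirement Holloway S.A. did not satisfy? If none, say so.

Step 1: 76 days after 6 November 2003 (when the breach is discovered) is 21 January 2004; done 8 November 2003 — timely.
Step 2: 10 days after 8 November 2003 (when the default notice is delivered) is 18 November 2003; done 15 November 2003 — timely.
Step 3: the window is 20–28 days after 15 November 2003 (when the itemised statement is provided), so 5 December 2003 through 13 December 2003; 9 December 2003 falls inside that range.
Step 4: the window is 22–43 days after 9 December 2003 (when the final cure demand is issued), so 31 December 2003 through 21 January 2004; done 12 January 2004, which is between those dates.
Step 5: the window is 15–36 days after 12 January 2004 (when the termination notice is served), so 27 January 2004 through 17 February 2004; done 25 January 2004 — 2 days before the window opened.
That is the first point of non-compliance.

Step 5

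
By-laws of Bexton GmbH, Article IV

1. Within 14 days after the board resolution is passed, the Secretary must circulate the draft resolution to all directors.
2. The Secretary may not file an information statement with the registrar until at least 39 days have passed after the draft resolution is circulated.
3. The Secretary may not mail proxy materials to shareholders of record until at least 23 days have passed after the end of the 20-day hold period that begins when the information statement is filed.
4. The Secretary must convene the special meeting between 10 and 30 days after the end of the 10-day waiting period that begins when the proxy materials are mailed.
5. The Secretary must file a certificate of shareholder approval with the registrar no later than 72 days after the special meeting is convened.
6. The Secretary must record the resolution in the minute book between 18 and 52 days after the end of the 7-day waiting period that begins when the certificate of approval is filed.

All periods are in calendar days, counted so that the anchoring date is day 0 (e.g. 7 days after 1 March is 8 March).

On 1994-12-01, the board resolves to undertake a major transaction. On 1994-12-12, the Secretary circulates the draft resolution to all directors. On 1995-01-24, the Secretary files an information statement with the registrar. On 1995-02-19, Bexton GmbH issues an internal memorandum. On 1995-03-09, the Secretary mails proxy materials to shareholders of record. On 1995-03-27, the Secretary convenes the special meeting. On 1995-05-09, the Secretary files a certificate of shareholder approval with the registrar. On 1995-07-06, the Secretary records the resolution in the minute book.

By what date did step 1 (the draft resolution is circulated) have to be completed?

Step 1 runs from 1994-12-01, when the board resolution is passed. 14 days after 1994-12-01 is 1994-12-15.

1994-12-15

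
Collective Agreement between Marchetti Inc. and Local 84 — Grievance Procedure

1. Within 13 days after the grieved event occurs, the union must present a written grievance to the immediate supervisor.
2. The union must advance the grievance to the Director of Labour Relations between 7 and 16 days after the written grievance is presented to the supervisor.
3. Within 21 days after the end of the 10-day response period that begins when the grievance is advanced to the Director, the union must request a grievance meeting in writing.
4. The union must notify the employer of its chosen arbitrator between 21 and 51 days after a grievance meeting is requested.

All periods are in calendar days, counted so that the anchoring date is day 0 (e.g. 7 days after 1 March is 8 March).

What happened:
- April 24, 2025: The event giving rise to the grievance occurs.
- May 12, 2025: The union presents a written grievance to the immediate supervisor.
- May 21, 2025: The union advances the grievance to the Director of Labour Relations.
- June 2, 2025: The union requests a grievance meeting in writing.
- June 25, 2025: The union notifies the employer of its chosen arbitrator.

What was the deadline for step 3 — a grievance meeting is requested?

June 21, 2025

The grievance is advanced to the Director on May 21, 2025; the 10-day response period therefore ends May 31, 2025, and step 3 runs from that date. 21 days after May 31, 2025 is June 21, 2025.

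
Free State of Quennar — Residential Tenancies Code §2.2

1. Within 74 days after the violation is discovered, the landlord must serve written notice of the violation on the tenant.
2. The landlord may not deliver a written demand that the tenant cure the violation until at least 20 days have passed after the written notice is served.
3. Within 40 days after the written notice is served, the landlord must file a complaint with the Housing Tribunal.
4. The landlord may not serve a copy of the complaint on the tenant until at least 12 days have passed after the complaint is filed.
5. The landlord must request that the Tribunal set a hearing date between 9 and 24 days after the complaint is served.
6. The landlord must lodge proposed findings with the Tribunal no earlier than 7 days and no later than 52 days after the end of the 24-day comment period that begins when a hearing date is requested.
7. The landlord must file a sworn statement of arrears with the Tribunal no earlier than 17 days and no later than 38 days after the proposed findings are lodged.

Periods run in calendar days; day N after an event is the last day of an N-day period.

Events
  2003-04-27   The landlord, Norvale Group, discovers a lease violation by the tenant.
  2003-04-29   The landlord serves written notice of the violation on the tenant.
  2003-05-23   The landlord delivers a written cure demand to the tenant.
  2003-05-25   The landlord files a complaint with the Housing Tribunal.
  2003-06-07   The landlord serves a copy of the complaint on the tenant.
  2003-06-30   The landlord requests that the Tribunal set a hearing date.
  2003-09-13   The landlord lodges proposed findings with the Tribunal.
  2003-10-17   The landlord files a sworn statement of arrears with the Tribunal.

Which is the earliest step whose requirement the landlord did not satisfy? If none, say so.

None — every step was satisfied

Step 1 — counting 74 days from 2003-04-27 (when the violation is discovered) gives a deadline of 2003-07-10; done 2003-04-29 — timely.
Step 2 — must wait 20 days from 2003-04-29 (when the written notice is served), so not before 2003-05-19; done 2003-05-23, after the minimum wait.
Step 3 — counting 40 days from 2003-04-29 (when the written notice is served) gives a deadline of 2003-06-08; 2003-05-25 is within that limit.
Step 4 — must wait 12 days from 2003-05-25 (when the complaint is filed), so not before 2003-06-06; 2003-06-07 is on or after that date.
Step 5 — 9 and 24 days from 2003-06-07 (when the complaint is served) are 2003-06-16 and 2003-07-01 respectively; 2003-06-30 falls inside that range.
Step 6 — 7 and 52 days from 2003-07-24 (end of the 24-day comment period, which began when a hearing date is requested on 2003-06-30) are 2003-07-31 and 2003-09-14 respectively; done 2003-09-13, which is between those dates.
Step 7 — 17 and 38 days from 2003-09-13 (when the proposed findings are lodged) are 2003-09-30 and 2003-10-21 respectively; done 2003-10-17, which is between those dates.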